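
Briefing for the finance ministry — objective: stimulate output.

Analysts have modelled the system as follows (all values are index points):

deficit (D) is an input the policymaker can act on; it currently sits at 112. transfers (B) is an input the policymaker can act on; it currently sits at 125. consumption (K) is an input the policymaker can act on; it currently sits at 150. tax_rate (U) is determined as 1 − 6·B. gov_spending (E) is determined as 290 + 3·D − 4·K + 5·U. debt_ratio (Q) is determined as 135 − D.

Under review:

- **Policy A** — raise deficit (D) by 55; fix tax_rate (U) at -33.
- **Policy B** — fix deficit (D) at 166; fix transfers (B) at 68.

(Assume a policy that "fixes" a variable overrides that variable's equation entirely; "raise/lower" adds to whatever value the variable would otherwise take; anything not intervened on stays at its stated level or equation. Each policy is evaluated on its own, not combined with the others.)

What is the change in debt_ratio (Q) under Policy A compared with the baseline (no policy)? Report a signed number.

-55

Baseline:
  D = 112
  Q = 135 − 112 = 23
Policy A (D + 55, U := -33):
  D = 112 + 55 = 167
  Q = 135 − 167 = -32
Change in Q: -32 − 23 = -55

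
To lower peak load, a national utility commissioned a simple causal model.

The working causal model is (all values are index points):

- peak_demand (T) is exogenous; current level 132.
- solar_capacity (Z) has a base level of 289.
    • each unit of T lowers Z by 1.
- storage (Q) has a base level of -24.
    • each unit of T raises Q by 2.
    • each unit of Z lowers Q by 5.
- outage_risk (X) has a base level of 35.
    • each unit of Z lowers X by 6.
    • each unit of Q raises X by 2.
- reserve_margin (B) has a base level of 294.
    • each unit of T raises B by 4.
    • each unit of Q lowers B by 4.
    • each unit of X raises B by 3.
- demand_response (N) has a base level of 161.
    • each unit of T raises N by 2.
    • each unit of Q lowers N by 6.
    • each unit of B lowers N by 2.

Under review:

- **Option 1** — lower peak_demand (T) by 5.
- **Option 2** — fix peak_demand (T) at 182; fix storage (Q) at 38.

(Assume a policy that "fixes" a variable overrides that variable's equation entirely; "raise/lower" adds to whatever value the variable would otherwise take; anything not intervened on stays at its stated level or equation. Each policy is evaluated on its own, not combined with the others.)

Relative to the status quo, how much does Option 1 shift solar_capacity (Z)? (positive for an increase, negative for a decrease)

Baseline:
  T = 132
  Z = 289 − 132 = 157
Option 1 (T − 5):
  T = 132 − 5 = 127
  Z = 289 − 127 = 162
Change in Z: 162 − 157 = 5

5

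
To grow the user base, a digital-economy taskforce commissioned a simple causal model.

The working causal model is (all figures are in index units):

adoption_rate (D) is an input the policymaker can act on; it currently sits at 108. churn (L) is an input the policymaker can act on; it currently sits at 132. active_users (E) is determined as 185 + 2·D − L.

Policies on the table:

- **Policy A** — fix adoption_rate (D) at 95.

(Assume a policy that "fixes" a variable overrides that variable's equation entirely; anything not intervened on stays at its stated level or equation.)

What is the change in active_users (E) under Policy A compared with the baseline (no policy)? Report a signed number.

-26

Baseline:
  D = 108
  L = 132
  E = 185 + 2·108 − 132 = 269
Policy A (D := 95):
  D = 95
  L = 132
  E = 185 + 2·95 − 132 = 243
Change in E: 243 − 269 = -26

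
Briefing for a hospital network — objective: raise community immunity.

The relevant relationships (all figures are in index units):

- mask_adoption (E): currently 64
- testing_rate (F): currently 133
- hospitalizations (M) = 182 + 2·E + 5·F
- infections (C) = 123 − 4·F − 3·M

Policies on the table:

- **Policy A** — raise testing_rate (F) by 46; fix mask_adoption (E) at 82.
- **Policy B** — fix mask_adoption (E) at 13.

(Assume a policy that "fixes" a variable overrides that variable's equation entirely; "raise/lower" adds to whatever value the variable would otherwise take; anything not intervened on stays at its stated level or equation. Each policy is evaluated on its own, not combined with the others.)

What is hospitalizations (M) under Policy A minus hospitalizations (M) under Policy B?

Policy A (F + 46, E := 82):
  E = 82
  F = 133 + 46 = 179
  M = 182 + 2·82 + 5·179 = 1241
Policy B (E := 13):
  E = 13
  F = 133
  M = 182 + 2·13 + 5·133 = 873
M: 1241 − 873 = 368

368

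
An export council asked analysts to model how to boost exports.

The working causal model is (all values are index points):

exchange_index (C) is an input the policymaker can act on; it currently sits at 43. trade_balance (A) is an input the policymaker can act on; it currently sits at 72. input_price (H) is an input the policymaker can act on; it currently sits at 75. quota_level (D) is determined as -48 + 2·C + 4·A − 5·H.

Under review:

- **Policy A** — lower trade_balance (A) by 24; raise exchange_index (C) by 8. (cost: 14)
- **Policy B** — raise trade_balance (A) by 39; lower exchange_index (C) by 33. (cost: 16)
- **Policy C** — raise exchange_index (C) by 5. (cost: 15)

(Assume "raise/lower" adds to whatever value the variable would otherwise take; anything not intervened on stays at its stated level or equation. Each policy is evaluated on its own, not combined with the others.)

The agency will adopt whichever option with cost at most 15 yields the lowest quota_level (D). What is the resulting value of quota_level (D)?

Policy A (A − 24, C + 8):
  C = 43 + 8 = 51
  A = 72 − 24 = 48
  H = 75
  D = -48 + 2·51 + 4·48 − 5·75 = -129
Policy C (C + 5):
  C = 43 + 5 = 48
  A = 72
  H = 75
  D = -48 + 2·48 + 4·72 − 5·75 = -39
Comparing — Policy A: D=-129, Policy C: D=-39. Lowest is -129 (Policy A).

-129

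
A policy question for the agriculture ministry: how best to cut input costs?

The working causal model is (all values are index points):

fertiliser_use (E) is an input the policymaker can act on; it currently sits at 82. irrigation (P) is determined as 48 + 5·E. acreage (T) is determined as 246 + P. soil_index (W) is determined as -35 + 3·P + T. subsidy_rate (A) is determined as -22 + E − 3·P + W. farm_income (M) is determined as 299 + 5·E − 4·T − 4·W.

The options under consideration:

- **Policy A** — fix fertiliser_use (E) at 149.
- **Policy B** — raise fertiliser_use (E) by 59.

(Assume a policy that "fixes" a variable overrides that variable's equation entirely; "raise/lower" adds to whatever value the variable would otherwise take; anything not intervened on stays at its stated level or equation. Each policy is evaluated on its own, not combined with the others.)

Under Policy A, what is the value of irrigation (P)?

Policy A (E := 149):
  E = 149
  P = 48 + 5·149 = 793

793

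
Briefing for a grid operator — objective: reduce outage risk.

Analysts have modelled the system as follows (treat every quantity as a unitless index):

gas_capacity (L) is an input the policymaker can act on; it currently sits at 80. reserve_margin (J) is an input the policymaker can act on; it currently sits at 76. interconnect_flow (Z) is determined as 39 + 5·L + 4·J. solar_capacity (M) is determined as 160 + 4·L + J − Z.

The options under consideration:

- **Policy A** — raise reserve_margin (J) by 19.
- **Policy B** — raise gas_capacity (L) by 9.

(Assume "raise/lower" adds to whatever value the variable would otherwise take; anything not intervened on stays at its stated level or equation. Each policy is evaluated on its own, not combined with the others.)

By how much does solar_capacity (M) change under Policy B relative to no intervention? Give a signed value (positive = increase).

Baseline:
  L = 80
  J = 76
  Z = 39 + 5·80 + 4·76 = 743
  M = 160 + 4·80 + 76 − 743 = -187
Policy B (L + 9):
  L = 80 + 9 = 89
  J = 76
  Z = 39 + 5·89 + 4·76 = 788
  M = 160 + 4·89 + 76 − 788 = -196
Change in M: -196 − (-187) = -9

-9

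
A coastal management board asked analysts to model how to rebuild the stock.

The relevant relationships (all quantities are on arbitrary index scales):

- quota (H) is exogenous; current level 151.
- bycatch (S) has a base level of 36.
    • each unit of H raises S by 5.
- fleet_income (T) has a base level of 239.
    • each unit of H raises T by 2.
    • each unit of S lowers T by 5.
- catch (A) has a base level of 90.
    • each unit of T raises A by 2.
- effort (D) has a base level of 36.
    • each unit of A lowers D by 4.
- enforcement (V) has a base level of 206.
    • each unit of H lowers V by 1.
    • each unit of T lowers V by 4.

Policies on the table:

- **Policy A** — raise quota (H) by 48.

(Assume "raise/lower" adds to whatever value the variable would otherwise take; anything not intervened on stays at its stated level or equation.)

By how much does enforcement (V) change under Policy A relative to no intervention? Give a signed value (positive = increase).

Baseline:
  H = 151
  S = 36 + 5·151 = 791
  T = 239 + 2·151 − 5·791 = -3414
  V = 206 − 151 − 4·(-3414) = 13711
Policy A (H + 48):
  H = 151 + 48 = 199
  S = 36 + 5·199 = 1031
  T = 239 + 2·199 − 5·1031 = -4518
  V = 206 − 199 − 4·(-4518) = 18079
Change in V: 18079 − 13711 = 4368

4368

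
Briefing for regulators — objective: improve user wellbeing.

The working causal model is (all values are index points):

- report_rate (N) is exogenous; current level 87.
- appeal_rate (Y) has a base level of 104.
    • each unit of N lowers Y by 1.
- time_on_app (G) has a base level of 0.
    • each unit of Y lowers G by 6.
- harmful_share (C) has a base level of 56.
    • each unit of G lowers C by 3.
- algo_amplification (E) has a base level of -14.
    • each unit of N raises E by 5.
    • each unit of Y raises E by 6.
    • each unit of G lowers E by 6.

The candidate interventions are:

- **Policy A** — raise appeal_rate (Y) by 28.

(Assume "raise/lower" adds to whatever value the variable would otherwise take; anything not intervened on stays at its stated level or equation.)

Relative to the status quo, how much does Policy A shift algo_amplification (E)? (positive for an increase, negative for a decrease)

Baseline:
  N = 87
  Y = 104 − 87 = 17
  G = 0 − 6·17 = -102
  E = -14 + 5·87 + 6·17 − 6·(-102) = 1135
Policy A (Y + 28):
  N = 87
  Y = 104 − 87 (+28 from intervention) = 45
  G = 0 − 6·45 = -270
  E = -14 + 5·87 + 6·45 − 6·(-270) = 2311
Change in E: 2311 − 1135 = 1176

1176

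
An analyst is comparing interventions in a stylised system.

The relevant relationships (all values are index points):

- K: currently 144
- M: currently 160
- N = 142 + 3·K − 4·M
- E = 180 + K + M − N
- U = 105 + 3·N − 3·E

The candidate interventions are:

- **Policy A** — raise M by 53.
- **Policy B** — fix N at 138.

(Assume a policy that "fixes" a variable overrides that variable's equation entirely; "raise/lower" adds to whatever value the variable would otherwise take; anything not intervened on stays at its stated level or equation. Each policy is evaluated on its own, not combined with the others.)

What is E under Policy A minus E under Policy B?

Policy A (M + 53):
  K = 144
  M = 160 + 53 = 213
  N = 142 + 3·144 − 4·213 = -278
  E = 180 + 144 + 213 − (-278) = 815
Policy B (N := 138):
  K = 144
  M = 160
  N = 138
  E = 180 + 144 + 160 − 138 = 346
E: 815 − 346 = 469

469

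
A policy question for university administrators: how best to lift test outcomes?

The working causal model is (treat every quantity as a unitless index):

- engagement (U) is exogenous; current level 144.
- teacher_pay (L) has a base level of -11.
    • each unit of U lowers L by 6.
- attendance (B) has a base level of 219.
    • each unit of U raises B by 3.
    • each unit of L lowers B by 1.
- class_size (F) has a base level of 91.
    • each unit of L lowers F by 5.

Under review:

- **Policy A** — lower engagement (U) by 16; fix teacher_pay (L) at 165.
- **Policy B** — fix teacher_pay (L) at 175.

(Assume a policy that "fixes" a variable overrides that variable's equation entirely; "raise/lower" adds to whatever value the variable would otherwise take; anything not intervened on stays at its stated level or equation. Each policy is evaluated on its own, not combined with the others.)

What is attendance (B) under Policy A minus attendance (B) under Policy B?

Policy A (U − 16, L := 165):
  U = 144 − 16 = 128
  L = 165
  B = 219 + 3·128 − 165 = 438
Policy B (L := 175):
  U = 144
  L = 175
  B = 219 + 3·144 − 175 = 476
B: 438 − 476 = -38

-38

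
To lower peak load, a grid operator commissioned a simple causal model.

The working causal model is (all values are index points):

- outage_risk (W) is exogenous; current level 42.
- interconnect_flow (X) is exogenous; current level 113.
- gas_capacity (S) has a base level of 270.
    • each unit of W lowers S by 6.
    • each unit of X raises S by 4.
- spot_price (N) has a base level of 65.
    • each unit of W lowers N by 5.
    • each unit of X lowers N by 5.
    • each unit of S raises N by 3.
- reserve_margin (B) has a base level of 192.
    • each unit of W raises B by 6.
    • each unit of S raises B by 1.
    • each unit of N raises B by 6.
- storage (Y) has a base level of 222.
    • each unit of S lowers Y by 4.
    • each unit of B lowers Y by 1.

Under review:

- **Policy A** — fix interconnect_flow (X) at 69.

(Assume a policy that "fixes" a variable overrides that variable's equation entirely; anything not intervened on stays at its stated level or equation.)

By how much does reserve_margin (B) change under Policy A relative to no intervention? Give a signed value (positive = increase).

-2024

Baseline:
  W = 42
  X = 113
  S = 270 − 6·42 + 4·113 = 470
  N = 65 − 5·42 − 5·113 + 3·470 = 700
  B = 192 + 6·42 + 470 + 6·700 = 5114
Policy A (X := 69):
  W = 42
  X = 69
  S = 270 − 6·42 + 4·69 = 294
  N = 65 − 5·42 − 5·69 + 3·294 = 392
  B = 192 + 6·42 + 294 + 6·392 = 3090
Change in B: 3090 − 5114 = -2024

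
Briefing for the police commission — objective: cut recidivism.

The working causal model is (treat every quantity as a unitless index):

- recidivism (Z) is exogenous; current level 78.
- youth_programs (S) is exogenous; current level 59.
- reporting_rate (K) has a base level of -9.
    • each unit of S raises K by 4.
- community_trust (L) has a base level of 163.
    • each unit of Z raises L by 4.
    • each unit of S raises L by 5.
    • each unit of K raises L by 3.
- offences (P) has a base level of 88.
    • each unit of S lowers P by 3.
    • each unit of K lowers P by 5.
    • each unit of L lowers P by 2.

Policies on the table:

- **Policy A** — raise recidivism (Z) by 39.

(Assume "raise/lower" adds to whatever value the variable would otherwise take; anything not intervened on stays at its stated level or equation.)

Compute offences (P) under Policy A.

-4438

Policy A (Z + 39):
  Z = 78 + 39 = 117
  S = 59
  K = -9 + 4·59 = 227
  L = 163 + 4·117 + 5·59 + 3·227 = 1607
  P = 88 − 3·59 − 5·227 − 2·1607 = -4438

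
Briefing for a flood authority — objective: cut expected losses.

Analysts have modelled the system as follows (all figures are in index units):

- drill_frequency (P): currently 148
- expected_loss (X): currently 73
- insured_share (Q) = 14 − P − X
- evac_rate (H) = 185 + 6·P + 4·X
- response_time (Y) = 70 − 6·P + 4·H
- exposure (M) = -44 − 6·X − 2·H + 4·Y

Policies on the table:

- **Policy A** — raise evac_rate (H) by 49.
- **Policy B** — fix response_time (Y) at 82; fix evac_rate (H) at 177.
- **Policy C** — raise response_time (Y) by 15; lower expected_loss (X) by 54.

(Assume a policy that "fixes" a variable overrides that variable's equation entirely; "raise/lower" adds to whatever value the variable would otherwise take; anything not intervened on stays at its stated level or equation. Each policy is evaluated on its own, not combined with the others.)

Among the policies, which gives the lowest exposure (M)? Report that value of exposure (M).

Policy A (H + 49):
  P = 148
  X = 73
  H = 185 + 6·148 + 4·73 (+49 from intervention) = 1414
  Y = 70 − 6·148 + 4·1414 = 4838
  M = -44 − 6·73 − 2·1414 + 4·4838 = 16042
Policy B (Y := 82, H := 177):
  P = 148
  X = 73
  H = 177
  Y = 82
  M = -44 − 6·73 − 2·177 + 4·82 = -508
Policy C (Y + 15, X − 54):
  P = 148
  X = 73 − 54 = 19
  H = 185 + 6·148 + 4·19 = 1149
  Y = 70 − 6·148 + 4·1149 (+15 from intervention) = 3793
  M = -44 − 6·19 − 2·1149 + 4·3793 = 12716
Comparing — Policy A: M=16042, Policy B: M=-508, Policy C: M=12716. Lowest is -508 (Policy B).

-508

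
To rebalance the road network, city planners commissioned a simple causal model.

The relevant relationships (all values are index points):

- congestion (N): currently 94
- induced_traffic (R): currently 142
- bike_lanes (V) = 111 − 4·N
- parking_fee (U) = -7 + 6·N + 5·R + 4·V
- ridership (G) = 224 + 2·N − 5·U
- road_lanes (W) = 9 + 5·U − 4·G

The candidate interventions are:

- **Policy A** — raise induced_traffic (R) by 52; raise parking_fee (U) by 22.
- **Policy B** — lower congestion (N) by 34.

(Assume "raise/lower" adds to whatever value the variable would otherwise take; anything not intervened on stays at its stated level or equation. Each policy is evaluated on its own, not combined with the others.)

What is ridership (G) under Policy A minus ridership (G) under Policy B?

358

Policy A (R + 52, U + 22):
  N = 94
  R = 142 + 52 = 194
  V = 111 − 4·94 = -265
  U = -7 + 6·94 + 5·194 + 4·(-265) (+22 from intervention) = 489
  G = 224 + 2·94 − 5·489 = -2033
Policy B (N − 34):
  N = 94 − 34 = 60
  R = 142
  V = 111 − 4·60 = -129
  U = -7 + 6·60 + 5·142 + 4·(-129) = 547
  G = 224 + 2·60 − 5·547 = -2391
G: -2033 − (-2391) = 358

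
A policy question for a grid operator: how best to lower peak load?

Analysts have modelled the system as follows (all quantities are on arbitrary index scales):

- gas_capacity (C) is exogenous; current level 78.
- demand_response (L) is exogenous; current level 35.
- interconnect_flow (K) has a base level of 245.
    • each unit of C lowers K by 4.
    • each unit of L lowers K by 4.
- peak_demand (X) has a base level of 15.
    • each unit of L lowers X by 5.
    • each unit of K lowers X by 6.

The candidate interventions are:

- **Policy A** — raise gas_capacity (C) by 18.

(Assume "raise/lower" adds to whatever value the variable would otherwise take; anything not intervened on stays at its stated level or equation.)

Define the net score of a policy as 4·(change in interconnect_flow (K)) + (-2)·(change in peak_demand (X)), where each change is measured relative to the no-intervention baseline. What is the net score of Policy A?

Baseline:
  C = 78
  L = 35
  K = 245 − 4·78 − 4·35 = -207
  X = 15 − 5·35 − 6·(-207) = 1082
Policy A (C + 18):
  C = 78 + 18 = 96
  L = 35
  K = 245 − 4·96 − 4·35 = -279
  X = 15 − 5·35 − 6·(-279) = 1514
ΔK = -279 − (-207) = -72; ΔX = 1514 − 1082 = 432
Score = 4·(-72) + (-2)·432 = -1152

-1152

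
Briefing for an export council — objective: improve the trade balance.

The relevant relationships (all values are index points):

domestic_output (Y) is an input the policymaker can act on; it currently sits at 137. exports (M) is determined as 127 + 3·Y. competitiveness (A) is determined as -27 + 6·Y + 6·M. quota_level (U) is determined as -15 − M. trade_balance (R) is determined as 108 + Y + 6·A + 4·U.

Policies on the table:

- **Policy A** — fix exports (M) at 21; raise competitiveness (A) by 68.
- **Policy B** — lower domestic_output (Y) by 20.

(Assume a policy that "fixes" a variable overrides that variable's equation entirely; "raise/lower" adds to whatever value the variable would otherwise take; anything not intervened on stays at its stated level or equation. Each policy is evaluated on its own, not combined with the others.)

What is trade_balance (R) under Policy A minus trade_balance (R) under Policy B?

-13476

Policy A (M := 21, A + 68):
  Y = 137
  M = 21
  A = -27 + 6·137 + 6·21 (+68 from intervention) = 989
  U = -15 − 21 = -36
  R = 108 + 137 + 6·989 + 4·(-36) = 6035
Policy B (Y − 20):
  Y = 137 − 20 = 117
  M = 127 + 3·117 = 478
  A = -27 + 6·117 + 6·478 = 3543
  U = -15 − 478 = -493
  R = 108 + 117 + 6·3543 + 4·(-493) = 19511
R: 6035 − 19511 = -13476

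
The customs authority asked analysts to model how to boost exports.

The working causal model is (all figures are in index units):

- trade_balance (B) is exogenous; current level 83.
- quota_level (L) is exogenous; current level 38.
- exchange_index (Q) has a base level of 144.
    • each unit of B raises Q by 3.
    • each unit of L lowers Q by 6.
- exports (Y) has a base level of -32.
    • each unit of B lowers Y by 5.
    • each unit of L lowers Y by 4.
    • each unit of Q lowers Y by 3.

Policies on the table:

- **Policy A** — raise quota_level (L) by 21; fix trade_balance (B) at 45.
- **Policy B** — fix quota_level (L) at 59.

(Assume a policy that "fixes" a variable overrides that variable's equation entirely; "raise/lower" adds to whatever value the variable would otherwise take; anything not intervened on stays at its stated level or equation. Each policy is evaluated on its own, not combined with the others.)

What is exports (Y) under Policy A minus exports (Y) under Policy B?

Policy A (L + 21, B := 45):
  B = 45
  L = 38 + 21 = 59
  Q = 144 + 3·45 − 6·59 = -75
  Y = -32 − 5·45 − 4·59 − 3·(-75) = -268
Policy B (L := 59):
  B = 83
  L = 59
  Q = 144 + 3·83 − 6·59 = 39
  Y = -32 − 5·83 − 4·59 − 3·39 = -800
Y: -268 − (-800) = 532

532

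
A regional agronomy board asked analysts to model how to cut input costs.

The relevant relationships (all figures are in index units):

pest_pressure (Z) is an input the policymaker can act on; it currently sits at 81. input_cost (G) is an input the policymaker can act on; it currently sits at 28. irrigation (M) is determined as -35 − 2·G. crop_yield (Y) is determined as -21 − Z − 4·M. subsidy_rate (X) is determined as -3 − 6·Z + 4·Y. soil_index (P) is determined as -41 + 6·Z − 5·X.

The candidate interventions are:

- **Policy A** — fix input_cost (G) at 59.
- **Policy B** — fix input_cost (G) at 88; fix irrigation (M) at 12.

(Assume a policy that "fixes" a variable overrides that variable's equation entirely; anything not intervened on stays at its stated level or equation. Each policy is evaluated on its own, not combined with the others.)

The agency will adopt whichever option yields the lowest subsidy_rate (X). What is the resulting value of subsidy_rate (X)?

Policy A (G := 59):
  Z = 81
  G = 59
  M = -35 − 2·59 = -153
  Y = -21 − 81 − 4·(-153) = 510
  X = -3 − 6·81 + 4·510 = 1551
Policy B (G := 88, M := 12):
  Z = 81
  G = 88
  M = 12
  Y = -21 − 81 − 4·12 = -150
  X = -3 − 6·81 + 4·(-150) = -1089
Comparing — Policy A: X=1551, Policy B: X=-1089. Lowest is -1089 (Policy B).

-1089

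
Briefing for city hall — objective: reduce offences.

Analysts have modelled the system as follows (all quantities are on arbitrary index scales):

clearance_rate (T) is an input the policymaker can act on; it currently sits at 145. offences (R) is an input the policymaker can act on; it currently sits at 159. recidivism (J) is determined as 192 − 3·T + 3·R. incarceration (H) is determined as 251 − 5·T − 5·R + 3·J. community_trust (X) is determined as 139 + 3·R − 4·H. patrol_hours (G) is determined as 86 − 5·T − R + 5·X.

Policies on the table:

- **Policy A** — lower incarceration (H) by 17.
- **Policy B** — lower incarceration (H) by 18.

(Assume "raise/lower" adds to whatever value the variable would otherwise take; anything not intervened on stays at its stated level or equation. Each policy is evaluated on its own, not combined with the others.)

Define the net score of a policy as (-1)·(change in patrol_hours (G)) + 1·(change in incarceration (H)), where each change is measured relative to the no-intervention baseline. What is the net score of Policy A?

Baseline:
  T = 145
  R = 159
  J = 192 − 3·145 + 3·159 = 234
  H = 251 − 5·145 − 5·159 + 3·234 = -567
  X = 139 + 3·159 − 4·(-567) = 2884
  G = 86 − 5·145 − 159 + 5·2884 = 13622
Policy A (H − 17):
  T = 145
  R = 159
  J = 192 − 3·145 + 3·159 = 234
  H = 251 − 5·145 − 5·159 + 3·234 (−17 from intervention) = -584
  X = 139 + 3·159 − 4·(-584) = 2952
  G = 86 − 5·145 − 159 + 5·2952 = 13962
ΔG = 13962 − 13622 = 340; ΔH = -584 − (-567) = -17
Score = (-1)·340 + 1·(-17) = -357

-357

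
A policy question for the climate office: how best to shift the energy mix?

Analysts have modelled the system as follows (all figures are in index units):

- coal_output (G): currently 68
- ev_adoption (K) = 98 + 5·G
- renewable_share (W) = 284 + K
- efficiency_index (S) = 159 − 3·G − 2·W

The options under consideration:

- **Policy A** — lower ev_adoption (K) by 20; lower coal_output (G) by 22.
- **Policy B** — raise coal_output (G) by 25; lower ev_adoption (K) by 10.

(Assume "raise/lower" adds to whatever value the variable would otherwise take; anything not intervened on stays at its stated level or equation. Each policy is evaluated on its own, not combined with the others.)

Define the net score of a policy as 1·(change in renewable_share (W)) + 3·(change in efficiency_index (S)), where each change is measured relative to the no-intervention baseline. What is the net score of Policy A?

848

Baseline:
  G = 68
  K = 98 + 5·68 = 438
  W = 284 + 438 = 722
  S = 159 − 3·68 − 2·722 = -1489
Policy A (K − 20, G − 22):
  G = 68 − 22 = 46
  K = 98 + 5·46 (−20 from intervention) = 308
  W = 284 + 308 = 592
  S = 159 − 3·46 − 2·592 = -1163
ΔW = 592 − 722 = -130; ΔS = -1163 − (-1489) = 326
Score = 1·(-130) + 3·326 = 848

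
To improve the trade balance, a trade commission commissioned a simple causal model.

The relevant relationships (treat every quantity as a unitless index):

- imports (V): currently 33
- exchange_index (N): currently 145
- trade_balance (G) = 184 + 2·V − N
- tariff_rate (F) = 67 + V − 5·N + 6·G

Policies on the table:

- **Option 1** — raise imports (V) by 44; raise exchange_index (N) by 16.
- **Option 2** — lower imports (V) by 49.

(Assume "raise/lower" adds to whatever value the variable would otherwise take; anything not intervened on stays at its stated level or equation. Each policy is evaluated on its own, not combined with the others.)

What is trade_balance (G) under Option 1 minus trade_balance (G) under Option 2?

Option 1 (V + 44, N + 16):
  V = 33 + 44 = 77
  N = 145 + 16 = 161
  G = 184 + 2·77 − 161 = 177
Option 2 (V − 49):
  V = 33 − 49 = -16
  N = 145
  G = 184 + 2·(-16) − 145 = 7
G: 177 − 7 = 170

170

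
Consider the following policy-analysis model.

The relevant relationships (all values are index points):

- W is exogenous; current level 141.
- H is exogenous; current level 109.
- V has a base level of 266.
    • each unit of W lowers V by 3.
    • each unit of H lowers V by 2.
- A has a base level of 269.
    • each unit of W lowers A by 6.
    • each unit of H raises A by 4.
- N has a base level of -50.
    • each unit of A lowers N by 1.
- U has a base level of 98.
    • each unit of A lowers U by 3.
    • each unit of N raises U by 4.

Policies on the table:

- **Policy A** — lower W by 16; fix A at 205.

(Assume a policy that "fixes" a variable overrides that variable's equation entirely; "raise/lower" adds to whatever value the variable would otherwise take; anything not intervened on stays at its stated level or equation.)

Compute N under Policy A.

Policy A (W − 16, A := 205):
  W = 141 − 16 = 125
  H = 109
  A = 205
  N = -50 − 205 = -255

-255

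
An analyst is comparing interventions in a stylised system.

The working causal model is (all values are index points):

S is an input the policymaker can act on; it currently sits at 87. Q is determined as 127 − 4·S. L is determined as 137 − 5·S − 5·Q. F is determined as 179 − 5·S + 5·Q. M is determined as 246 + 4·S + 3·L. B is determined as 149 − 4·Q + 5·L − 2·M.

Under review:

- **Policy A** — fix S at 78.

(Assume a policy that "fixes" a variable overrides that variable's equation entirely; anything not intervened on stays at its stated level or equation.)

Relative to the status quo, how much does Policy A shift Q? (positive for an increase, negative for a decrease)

36

Baseline:
  S = 87
  Q = 127 − 4·87 = -221
Policy A (S := 78):
  S = 78
  Q = 127 − 4·78 = -185
Change in Q: -185 − (-221) = 36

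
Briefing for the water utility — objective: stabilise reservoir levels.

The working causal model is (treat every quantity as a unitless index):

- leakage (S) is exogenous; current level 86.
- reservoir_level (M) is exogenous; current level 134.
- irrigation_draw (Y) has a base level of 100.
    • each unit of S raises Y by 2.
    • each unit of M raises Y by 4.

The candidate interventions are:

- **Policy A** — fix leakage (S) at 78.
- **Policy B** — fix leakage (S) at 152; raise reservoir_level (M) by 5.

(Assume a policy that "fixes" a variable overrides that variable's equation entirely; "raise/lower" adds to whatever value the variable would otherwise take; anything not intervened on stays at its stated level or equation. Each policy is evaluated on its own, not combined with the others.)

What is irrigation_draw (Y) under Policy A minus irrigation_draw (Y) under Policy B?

-168

Policy A (S := 78):
  S = 78
  M = 134
  Y = 100 + 2·78 + 4·134 = 792
Policy B (S := 152, M + 5):
  S = 152
  M = 134 + 5 = 139
  Y = 100 + 2·152 + 4·139 = 960
Y: 792 − 960 = -168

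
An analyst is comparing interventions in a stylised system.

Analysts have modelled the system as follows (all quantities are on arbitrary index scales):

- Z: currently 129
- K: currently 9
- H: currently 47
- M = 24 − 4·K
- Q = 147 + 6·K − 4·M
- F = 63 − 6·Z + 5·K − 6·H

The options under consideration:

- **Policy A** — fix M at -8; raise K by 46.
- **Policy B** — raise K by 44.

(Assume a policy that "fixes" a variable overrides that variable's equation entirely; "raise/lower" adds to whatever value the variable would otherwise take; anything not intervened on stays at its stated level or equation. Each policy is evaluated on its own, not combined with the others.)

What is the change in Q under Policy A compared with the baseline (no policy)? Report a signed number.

260

Baseline:
  K = 9
  M = 24 − 4·9 = -12
  Q = 147 + 6·9 − 4·(-12) = 249
Policy A (M := -8, K + 46):
  K = 9 + 46 = 55
  M = -8
  Q = 147 + 6·55 − 4·(-8) = 509
Change in Q: 509 − 249 = 260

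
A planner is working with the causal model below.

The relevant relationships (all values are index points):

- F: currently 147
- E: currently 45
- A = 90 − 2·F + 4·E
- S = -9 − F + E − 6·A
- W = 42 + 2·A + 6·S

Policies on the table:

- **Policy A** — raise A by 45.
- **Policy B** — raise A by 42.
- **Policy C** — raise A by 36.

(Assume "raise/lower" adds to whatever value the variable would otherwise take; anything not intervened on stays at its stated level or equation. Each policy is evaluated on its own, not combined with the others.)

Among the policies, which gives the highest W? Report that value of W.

-1032

Policy A (A + 45):
  F = 147
  E = 45
  A = 90 − 2·147 + 4·45 (+45 from intervention) = 21
  S = -9 − 147 + 45 − 6·21 = -237
  W = 42 + 2·21 + 6·(-237) = -1338
Policy B (A + 42):
  F = 147
  E = 45
  A = 90 − 2·147 + 4·45 (+42 from intervention) = 18
  S = -9 − 147 + 45 − 6·18 = -219
  W = 42 + 2·18 + 6·(-219) = -1236
Policy C (A + 36):
  F = 147
  E = 45
  A = 90 − 2·147 + 4·45 (+36 from intervention) = 12
  S = -9 − 147 + 45 − 6·12 = -183
  W = 42 + 2·12 + 6·(-183) = -1032
Comparing — Policy A: W=-1338, Policy B: W=-1236, Policy C: W=-1032. Highest is -1032 (Policy C).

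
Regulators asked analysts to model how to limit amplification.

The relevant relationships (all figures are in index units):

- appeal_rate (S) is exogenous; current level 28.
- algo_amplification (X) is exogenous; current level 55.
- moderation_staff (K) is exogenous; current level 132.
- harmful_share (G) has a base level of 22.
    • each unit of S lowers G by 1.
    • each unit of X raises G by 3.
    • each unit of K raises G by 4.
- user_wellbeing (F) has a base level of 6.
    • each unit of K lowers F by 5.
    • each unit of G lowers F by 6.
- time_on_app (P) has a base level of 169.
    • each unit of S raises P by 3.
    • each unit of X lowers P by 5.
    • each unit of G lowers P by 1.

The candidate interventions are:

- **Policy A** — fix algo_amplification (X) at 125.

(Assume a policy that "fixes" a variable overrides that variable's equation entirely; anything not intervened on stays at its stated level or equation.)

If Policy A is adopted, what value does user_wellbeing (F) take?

-6036

Policy A (X := 125):
  S = 28
  X = 125
  K = 132
  G = 22 − 28 + 3·125 + 4·132 = 897
  F = 6 − 5·132 − 6·897 = -6036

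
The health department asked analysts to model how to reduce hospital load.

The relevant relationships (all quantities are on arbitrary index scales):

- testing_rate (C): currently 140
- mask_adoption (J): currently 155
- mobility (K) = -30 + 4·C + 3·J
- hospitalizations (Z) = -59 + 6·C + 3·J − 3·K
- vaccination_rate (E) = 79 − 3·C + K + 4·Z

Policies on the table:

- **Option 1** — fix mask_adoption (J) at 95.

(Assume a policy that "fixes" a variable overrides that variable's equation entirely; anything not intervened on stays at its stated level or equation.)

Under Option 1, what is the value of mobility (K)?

815

Option 1 (J := 95):
  C = 140
  J = 95
  K = -30 + 4·140 + 3·95 = 815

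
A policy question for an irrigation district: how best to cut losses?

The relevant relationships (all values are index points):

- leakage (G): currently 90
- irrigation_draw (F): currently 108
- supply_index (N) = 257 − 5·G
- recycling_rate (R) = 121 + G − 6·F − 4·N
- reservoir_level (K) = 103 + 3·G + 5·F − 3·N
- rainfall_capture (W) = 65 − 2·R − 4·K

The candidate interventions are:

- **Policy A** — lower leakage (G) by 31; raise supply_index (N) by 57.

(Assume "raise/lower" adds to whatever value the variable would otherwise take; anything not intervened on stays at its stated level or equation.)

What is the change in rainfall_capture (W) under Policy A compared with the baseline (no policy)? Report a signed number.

Baseline:
  G = 90
  F = 108
  N = 257 − 5·90 = -193
  R = 121 + 90 − 6·108 − 4·(-193) = 335
  K = 103 + 3·90 + 5·108 − 3·(-193) = 1492
  W = 65 − 2·335 − 4·1492 = -6573
Policy A (G − 31, N + 57):
  G = 90 − 31 = 59
  F = 108
  N = 257 − 5·59 (+57 from intervention) = 19
  R = 121 + 59 − 6·108 − 4·19 = -544
  K = 103 + 3·59 + 5·108 − 3·19 = 763
  W = 65 − 2·(-544) − 4·763 = -1899
Change in W: -1899 − (-6573) = 4674

4674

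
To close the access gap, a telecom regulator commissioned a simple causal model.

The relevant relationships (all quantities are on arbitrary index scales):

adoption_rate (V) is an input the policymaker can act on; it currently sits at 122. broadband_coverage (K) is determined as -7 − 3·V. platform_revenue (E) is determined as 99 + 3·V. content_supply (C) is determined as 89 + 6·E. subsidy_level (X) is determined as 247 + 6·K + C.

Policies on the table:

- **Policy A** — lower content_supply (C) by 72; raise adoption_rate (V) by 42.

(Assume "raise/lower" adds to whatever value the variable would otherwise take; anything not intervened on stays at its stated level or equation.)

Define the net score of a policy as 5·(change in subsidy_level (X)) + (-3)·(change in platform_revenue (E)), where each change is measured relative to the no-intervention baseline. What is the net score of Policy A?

Baseline:
  V = 122
  K = -7 − 3·122 = -373
  E = 99 + 3·122 = 465
  C = 89 + 6·465 = 2879
  X = 247 + 6·(-373) + 2879 = 888
Policy A (C − 72, V + 42):
  V = 122 + 42 = 164
  K = -7 − 3·164 = -499
  E = 99 + 3·164 = 591
  C = 89 + 6·591 (−72 from intervention) = 3563
  X = 247 + 6·(-499) + 3563 = 816
ΔX = 816 − 888 = -72; ΔE = 591 − 465 = 126
Score = 5·(-72) + (-3)·126 = -738

-738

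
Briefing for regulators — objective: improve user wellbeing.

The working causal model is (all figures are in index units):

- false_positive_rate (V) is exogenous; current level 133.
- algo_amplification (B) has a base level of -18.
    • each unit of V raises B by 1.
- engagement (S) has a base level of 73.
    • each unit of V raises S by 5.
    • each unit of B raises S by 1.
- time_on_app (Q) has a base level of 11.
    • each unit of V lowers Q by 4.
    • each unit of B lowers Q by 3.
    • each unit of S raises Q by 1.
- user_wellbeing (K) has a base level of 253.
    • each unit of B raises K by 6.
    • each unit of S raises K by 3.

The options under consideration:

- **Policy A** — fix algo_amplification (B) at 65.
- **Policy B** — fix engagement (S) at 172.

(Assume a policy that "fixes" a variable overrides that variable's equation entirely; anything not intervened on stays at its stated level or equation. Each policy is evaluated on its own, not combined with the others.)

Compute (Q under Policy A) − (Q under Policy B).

Policy A (B := 65):
  V = 133
  B = 65
  S = 73 + 5·133 + 65 = 803
  Q = 11 − 4·133 − 3·65 + 803 = 87
Policy B (S := 172):
  V = 133
  B = -18 + 133 = 115
  S = 172
  Q = 11 − 4·133 − 3·115 + 172 = -694
Q: 87 − (-694) = 781

781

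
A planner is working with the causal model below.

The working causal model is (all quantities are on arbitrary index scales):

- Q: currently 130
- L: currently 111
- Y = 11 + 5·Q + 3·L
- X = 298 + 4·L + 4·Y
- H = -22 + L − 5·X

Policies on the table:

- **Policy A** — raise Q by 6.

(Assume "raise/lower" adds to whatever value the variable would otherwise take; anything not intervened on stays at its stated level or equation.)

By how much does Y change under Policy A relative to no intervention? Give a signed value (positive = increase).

30

Baseline:
  Q = 130
  L = 111
  Y = 11 + 5·130 + 3·111 = 994
Policy A (Q + 6):
  Q = 130 + 6 = 136
  L = 111
  Y = 11 + 5·136 + 3·111 = 1024
Change in Y: 1024 − 994 = 30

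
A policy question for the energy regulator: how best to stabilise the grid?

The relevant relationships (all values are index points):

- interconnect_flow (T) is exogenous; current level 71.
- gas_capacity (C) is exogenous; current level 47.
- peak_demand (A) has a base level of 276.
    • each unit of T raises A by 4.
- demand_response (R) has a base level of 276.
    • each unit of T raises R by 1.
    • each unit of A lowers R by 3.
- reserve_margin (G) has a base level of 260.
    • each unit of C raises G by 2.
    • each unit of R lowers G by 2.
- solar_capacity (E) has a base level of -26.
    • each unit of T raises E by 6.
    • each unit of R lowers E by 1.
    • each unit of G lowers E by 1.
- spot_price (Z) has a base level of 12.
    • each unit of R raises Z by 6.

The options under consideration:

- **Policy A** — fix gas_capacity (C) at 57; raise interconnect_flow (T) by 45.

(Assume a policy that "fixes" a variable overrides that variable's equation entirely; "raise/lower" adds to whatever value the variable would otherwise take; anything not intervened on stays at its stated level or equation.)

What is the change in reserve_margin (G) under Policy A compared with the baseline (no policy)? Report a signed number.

Baseline:
  T = 71
  C = 47
  A = 276 + 4·71 = 560
  R = 276 + 71 − 3·560 = -1333
  G = 260 + 2·47 − 2·(-1333) = 3020
Policy A (C := 57, T + 45):
  T = 71 + 45 = 116
  C = 57
  A = 276 + 4·116 = 740
  R = 276 + 116 − 3·740 = -1828
  G = 260 + 2·57 − 2·(-1828) = 4030
Change in G: 4030 − 3020 = 1010

1010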